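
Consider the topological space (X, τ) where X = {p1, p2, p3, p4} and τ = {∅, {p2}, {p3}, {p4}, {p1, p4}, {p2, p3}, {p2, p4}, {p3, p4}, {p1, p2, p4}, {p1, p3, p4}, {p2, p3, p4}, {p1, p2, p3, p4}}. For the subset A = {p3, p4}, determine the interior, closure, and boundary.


int(A) = {p3, p4}, cl(A) = {p1, p3, p4}, ∂A = {p1}.

Closed sets in (X, τ) are complements of opens:
  closed(X, τ) = {∅, {p1}, {p2}, {p3}, {p1, p2}, {p1, p3}, {p1, p4}, {p2, p3}, {p1, p2, p3}, {p1, p2, p4}, {p1, p3, p4}, {p1, p2, p3, p4}}.
int(A) = ⋃ {U ∈ τ : U ⊆ A}. Opens contained in A: ∅, {p3}, {p4}, {p3, p4}.
Taking the union of these: int(A) = {p3, p4}.
cl(A) = ⋂ {C closed : A ⊆ C}. Closed sets containing A: {p1, p3, p4}, {p1, p2, p3, p4}.
Intersecting these: cl(A) = {p1, p3, p4}.
∂A = cl(A) ∖ int(A) = {p1, p3, p4} ∖ {p3, p4} = {p1}.


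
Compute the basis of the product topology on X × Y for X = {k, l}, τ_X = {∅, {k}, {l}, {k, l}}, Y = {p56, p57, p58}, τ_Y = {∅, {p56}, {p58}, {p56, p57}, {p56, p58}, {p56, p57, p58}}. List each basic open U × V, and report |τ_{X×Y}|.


Basis B = {∅ × ∅, {k} × {p56}, {k} × {p58}, {l} × {p56}, {l} × {p58}, {k} × {p56, p57}, {k} × {p56, p58}, {k, l} × {p56}, {k, l} × {p58}, {l} × {p56, p57}, {l} × {p56, p58}, {k} × {p56, p57, p58}, {l} × {p56, p57, p58}, {k, l} × {p56, p57}, {k, l} × {p56, p58}, {k, l} × {p56, p57, p58}}; |τ_{X×Y}| = 36.

Enumerate products U × V with U ∈ τ_X, V ∈ τ_Y (deduplicated):
  ∅ × ∅ = {} (∅)
  {k} × {p56} = {(k,p56)}
  {k} × {p58} = {(k,p58)}
  {l} × {p56} = {(l,p56)}
  {l} × {p58} = {(l,p58)}
  {k} × {p56, p57} = {(k,p56), (k,p57)}
  {k} × {p56, p58} = {(k,p56), (k,p58)}
  {k, l} × {p56} = {(k,p56), (l,p56)}
  {k, l} × {p58} = {(k,p58), (l,p58)}
  {l} × {p56, p57} = {(l,p56), (l,p57)}
  {l} × {p56, p58} = {(l,p56), (l,p58)}
  {k} × {p56, p57, p58} = {(k,p56), (k,p57), (k,p58)}
  {l} × {p56, p57, p58} = {(l,p56), (l,p57), (l,p58)}
  {k, l} × {p56, p57} = {(k,p56), (k,p57), (l,p56), (l,p57)}
  {k, l} × {p56, p58} = {(k,p56), (k,p58), (l,p56), (l,p58)}
  {k, l} × {p56, p57, p58} = {(k,p56), (k,p57), (k,p58), (l,p56), (l,p57), (l,p58)}
These 16 distinct sets form the basis B.
Close under arbitrary unions to get τ_{X×Y}; counting gives |τ_{X×Y}| = 36.


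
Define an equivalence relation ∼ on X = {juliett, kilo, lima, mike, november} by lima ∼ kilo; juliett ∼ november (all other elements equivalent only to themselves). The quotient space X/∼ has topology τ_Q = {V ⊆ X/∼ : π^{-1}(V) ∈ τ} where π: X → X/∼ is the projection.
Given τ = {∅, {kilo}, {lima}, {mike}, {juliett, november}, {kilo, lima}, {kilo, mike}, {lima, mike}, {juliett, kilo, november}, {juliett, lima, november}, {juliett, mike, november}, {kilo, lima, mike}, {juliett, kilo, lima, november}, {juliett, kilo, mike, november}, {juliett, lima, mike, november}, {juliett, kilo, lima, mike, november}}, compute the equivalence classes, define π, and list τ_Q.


X/∼ = {[juliett=november], [kilo=lima], [mike]}; |τ_Q| = 8.

Equivalence classes: [juliett=november], [kilo=lima], [mike].
Quotient map π: X → X/∼ sends juliett ↦ [juliett=november], kilo ↦ [kilo=lima], lima ↦ [kilo=lima], mike ↦ [mike], november ↦ [juliett=november].
For each subset V ⊆ X/∼, compute π^{-1}(V) ⊆ X and check whether π^{-1}(V) ∈ τ. V is open in τ_Q iff π^{-1}(V) ∈ τ.
  V = {}: π^{-1}(V) = ∅ ∈ τ ✓.
  V = {[juliett=november]}: π^{-1}(V) = {juliett, november} ∈ τ ✓.
  V = {[kilo=lima]}: π^{-1}(V) = {kilo, lima} ∈ τ ✓.
  V = {[juliett=november], [kilo=lima]}: π^{-1}(V) = {juliett, kilo, lima, november} ∈ τ ✓.
  V = {[mike]}: π^{-1}(V) = {mike} ∈ τ ✓.
  V = {[juliett=november], [mike]}: π^{-1}(V) = {juliett, mike, november} ∈ τ ✓.
  V = {[kilo=lima], [mike]}: π^{-1}(V) = {kilo, lima, mike} ∈ τ ✓.
  V = {[juliett=november], [kilo=lima], [mike]}: π^{-1}(V) = {juliett, kilo, lima, mike, november} ∈ τ ✓.
Open sets in the quotient: τ_Q = {{}, {[juliett=november]}, {[kilo=lima]}, {[juliett=november], [kilo=lima]}, {[mike]}, {[juliett=november], [mike]}, {[kilo=lima], [mike]}, {[juliett=november], [kilo=lima], [mike]}} (8 elements).


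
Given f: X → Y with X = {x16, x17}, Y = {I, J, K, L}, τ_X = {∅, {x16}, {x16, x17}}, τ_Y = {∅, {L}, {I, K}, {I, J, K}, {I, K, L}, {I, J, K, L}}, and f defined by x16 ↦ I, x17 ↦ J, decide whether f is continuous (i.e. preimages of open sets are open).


f IS continuous.

Compute f^{-1}(U) for each U ∈ τ_Y:
  U = ∅: f^{-1}(U) = ∅ ∈ τ_X ✓.
  U = {L}: f^{-1}(U) = ∅ ∈ τ_X ✓.
  U = {I, K}: f^{-1}(U) = {x16} ∈ τ_X ✓.
  U = {I, J, K}: f^{-1}(U) = {x16, x17} ∈ τ_X ✓.
  U = {I, K, L}: f^{-1}(U) = {x16} ∈ τ_X ✓.
  U = {I, J, K, L}: f^{-1}(U) = {x16, x17} ∈ τ_X ✓.
Every preimage lies in τ_X, so f IS continuous.


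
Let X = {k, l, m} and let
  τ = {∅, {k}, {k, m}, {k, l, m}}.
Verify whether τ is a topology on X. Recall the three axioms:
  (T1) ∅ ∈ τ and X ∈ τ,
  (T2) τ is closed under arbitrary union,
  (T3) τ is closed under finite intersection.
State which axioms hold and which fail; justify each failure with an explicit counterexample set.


τ IS a topology on X.

Axiom (T1): ∅ ∈ τ? Yes; X ∈ τ? Yes.
Axiom (T2/T3): check pairwise unions and intersections of members of τ.
All pairwise intersections and unions checked — each lies in τ. Therefore τ satisfies (T1), (T2), (T3): it IS a topology on X.


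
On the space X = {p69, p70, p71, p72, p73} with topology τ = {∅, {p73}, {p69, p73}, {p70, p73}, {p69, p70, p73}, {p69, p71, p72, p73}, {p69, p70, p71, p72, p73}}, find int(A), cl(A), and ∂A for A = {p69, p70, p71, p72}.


int(A) = ∅, cl(A) = {p69, p70, p71, p72}, ∂A = {p69, p70, p71, p72}.

Closed sets in (X, τ) are complements of opens:
  closed(X, τ) = {∅, {p70}, {p71, p72}, {p69, p71, p72}, {p70, p71, p72}, {p69, p70, p71, p72}, {p69, p70, p71, p72, p73}}.
int(A) = ⋃ {U ∈ τ : U ⊆ A}. Opens contained in A: ∅.
Taking the union of these: int(A) = ∅.
cl(A) = ⋂ {C closed : A ⊆ C}. Closed sets containing A: {p69, p70, p71, p72}, {p69, p70, p71, p72, p73}.
Intersecting these: cl(A) = {p69, p70, p71, p72}.
∂A = cl(A) ∖ int(A) = {p69, p70, p71, p72} ∖ ∅ = {p69, p70, p71, p72}.


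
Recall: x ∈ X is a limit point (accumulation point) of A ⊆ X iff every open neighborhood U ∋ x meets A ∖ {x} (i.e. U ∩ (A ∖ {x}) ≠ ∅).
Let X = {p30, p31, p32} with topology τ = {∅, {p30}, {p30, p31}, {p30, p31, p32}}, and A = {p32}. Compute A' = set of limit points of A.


A' = ∅

For each x ∈ X, list the open sets U ∈ τ with x ∈ U, then check whether U ∩ (A ∖ {x}) ≠ ∅ for every such U.
  x = p30: open {p30} ∋ x has {p30} ∩ (A ∖ {p30}) = ∅, so x is NOT a limit point.
  x = p31: open {p30, p31} ∋ x has {p30, p31} ∩ (A ∖ {p31}) = ∅, so x is NOT a limit point.
  x = p32: open {p30, p31, p32} ∋ x has {p30, p31, p32} ∩ (A ∖ {p32}) = ∅, so x is NOT a limit point.
Collecting: A' = ∅.


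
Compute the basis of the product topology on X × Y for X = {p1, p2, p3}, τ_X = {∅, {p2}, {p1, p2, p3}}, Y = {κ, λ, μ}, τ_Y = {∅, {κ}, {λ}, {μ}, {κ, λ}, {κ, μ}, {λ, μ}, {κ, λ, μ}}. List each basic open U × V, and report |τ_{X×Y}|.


Basis B = {∅ × ∅, {p2} × {κ}, {p2} × {λ}, {p2} × {μ}, {p2} × {κ, λ}, {p2} × {κ, μ}, {p2} × {λ, μ}, {p1, p2, p3} × {κ}, {p1, p2, p3} × {λ}, {p1, p2, p3} × {μ}, {p2} × {κ, λ, μ}, {p1, p2, p3} × {κ, λ}, {p1, p2, p3} × {κ, μ}, {p1, p2, p3} × {λ, μ}, {p1, p2, p3} × {κ, λ, μ}}; |τ_{X×Y}| = 27.

Enumerate products U × V with U ∈ τ_X, V ∈ τ_Y (deduplicated):
  ∅ × ∅ = {} (∅)
  {p2} × {κ} = {(p2,κ)}
  {p2} × {λ} = {(p2,λ)}
  {p2} × {μ} = {(p2,μ)}
  {p2} × {κ, λ} = {(p2,κ), (p2,λ)}
  {p2} × {κ, μ} = {(p2,κ), (p2,μ)}
  {p2} × {λ, μ} = {(p2,λ), (p2,μ)}
  {p1, p2, p3} × {κ} = {(p1,κ), (p2,κ), (p3,κ)}
  {p1, p2, p3} × {λ} = {(p1,λ), (p2,λ), (p3,λ)}
  {p1, p2, p3} × {μ} = {(p1,μ), (p2,μ), (p3,μ)}
  {p2} × {κ, λ, μ} = {(p2,κ), (p2,λ), (p2,μ)}
  {p1, p2, p3} × {κ, λ} = {(p1,κ), (p1,λ), (p2,κ), (p2,λ), (p3,κ), (p3,λ)}
  {p1, p2, p3} × {κ, μ} = {(p1,κ), (p1,μ), (p2,κ), (p2,μ), (p3,κ), (p3,μ)}
  {p1, p2, p3} × {λ, μ} = {(p1,λ), (p1,μ), (p2,λ), (p2,μ), (p3,λ), (p3,μ)}
  {p1, p2, p3} × {κ, λ, μ} = {(p1,κ), (p1,λ), (p1,μ), (p2,κ), (p2,λ), (p2,μ), (p3,κ), (p3,λ), (p3,μ)}
These 15 distinct sets form the basis B.
Close under arbitrary unions to get τ_{X×Y}; counting gives |τ_{X×Y}| = 27.


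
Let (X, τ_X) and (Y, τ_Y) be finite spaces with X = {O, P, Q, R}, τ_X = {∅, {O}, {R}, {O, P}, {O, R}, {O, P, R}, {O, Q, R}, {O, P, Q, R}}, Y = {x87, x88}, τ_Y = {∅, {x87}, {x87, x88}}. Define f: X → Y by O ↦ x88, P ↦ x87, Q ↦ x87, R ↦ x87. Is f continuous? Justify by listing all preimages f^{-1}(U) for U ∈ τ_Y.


f is NOT continuous.

Compute f^{-1}(U) for each U ∈ τ_Y:
  U = ∅: f^{-1}(U) = ∅ ∈ τ_X ✓.
  U = {x87}: f^{-1}(U) = {P, Q, R} ∉ τ_X ✗.
  U = {x87, x88}: f^{-1}(U) = {O, P, Q, R} ∈ τ_X ✓.
Found U = {x87} with f^{-1}(U) = {P, Q, R} not in τ_X. Therefore f is NOT continuous.


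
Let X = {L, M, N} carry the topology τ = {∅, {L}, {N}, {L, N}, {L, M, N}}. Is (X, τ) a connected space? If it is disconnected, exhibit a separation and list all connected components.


(X, τ) is connected.

Find clopen sets (U ∈ τ with X ∖ U ∈ τ):
  U = ∅, X ∖ U = {L, M, N} — both open, so U is clopen.
  U = {L, M, N}, X ∖ U = ∅ — both open, so U is clopen.
Only trivial clopens (∅ and X) exist, so (X, τ) is connected.
Compute connected components by grouping points that agree on all clopens:
  component: {L, M, N}


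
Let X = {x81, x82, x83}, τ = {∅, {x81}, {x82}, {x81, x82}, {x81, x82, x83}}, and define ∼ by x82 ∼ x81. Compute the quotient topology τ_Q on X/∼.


X/∼ = {[x81=x82], [x83]}; |τ_Q| = 3.

Equivalence classes: [x81=x82], [x83].
Quotient map π: X → X/∼ sends x81 ↦ [x81=x82], x82 ↦ [x81=x82], x83 ↦ [x83].
For each subset V ⊆ X/∼, compute π^{-1}(V) ⊆ X and check whether π^{-1}(V) ∈ τ. V is open in τ_Q iff π^{-1}(V) ∈ τ.
  V = {}: π^{-1}(V) = ∅ ∈ τ ✓.
  V = {[x81=x82]}: π^{-1}(V) = {x81, x82} ∈ τ ✓.
  V = {[x83]}: π^{-1}(V) = {x83} ∉ τ ✗.
  V = {[x81=x82], [x83]}: π^{-1}(V) = {x81, x82, x83} ∈ τ ✓.
Open sets in the quotient: τ_Q = {{}, {[x81=x82]}, {[x81=x82], [x83]}} (3 elements).


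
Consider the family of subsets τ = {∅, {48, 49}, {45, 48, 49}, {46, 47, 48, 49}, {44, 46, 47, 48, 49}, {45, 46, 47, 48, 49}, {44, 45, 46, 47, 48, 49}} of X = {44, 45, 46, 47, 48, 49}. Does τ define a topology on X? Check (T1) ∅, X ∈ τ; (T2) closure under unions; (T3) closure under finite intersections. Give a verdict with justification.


τ IS a topology on X.

Axiom (T1): ∅ ∈ τ? Yes; X ∈ τ? Yes.
Axiom (T2/T3): check pairwise unions and intersections of members of τ.
All pairwise intersections and unions checked — each lies in τ. Therefore τ satisfies (T1), (T2), (T3): it IS a topology on X.


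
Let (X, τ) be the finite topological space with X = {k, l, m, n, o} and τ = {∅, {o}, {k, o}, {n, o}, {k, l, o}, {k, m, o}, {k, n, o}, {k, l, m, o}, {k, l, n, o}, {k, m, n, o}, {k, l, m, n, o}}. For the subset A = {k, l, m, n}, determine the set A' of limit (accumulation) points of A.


A' = {l, m}

For each x ∈ X, list the open sets U ∈ τ with x ∈ U, then check whether U ∩ (A ∖ {x}) ≠ ∅ for every such U.
  x = k: open {k, o} ∋ x has {k, o} ∩ (A ∖ {k}) = ∅, so x is NOT a limit point.
  x = l: opens ∋ x are {k, l, o}, {k, l, m, o}, {k, l, n, o}, {k, l, m, n, o}; each meets A ∖ {l}, so x IS a limit point.
  x = m: opens ∋ x are {k, m, o}, {k, l, m, o}, {k, m, n, o}, {k, l, m, n, o}; each meets A ∖ {m}, so x IS a limit point.
  x = n: open {n, o} ∋ x has {n, o} ∩ (A ∖ {n}) = ∅, so x is NOT a limit point.
  x = o: open {o} ∋ x has {o} ∩ (A ∖ {o}) = ∅, so x is NOT a limit point.
Collecting: A' = {l, m}.


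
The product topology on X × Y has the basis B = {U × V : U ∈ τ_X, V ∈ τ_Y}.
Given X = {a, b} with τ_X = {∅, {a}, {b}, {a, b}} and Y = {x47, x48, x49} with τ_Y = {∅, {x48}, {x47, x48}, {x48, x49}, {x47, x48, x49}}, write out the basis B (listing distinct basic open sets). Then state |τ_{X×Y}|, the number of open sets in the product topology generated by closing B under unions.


Basis B = {∅ × ∅, {a} × {x48}, {b} × {x48}, {a} × {x47, x48}, {a} × {x48, x49}, {a, b} × {x48}, {b} × {x47, x48}, {b} × {x48, x49}, {a} × {x47, x48, x49}, {b} × {x47, x48, x49}, {a, b} × {x47, x48}, {a, b} × {x48, x49}, {a, b} × {x47, x48, x49}}; |τ_{X×Y}| = 25.

Enumerate products U × V with U ∈ τ_X, V ∈ τ_Y (deduplicated):
  ∅ × ∅ = {} (∅)
  {a} × {x48} = {(a,x48)}
  {b} × {x48} = {(b,x48)}
  {a} × {x47, x48} = {(a,x47), (a,x48)}
  {a} × {x48, x49} = {(a,x48), (a,x49)}
  {a, b} × {x48} = {(a,x48), (b,x48)}
  {b} × {x47, x48} = {(b,x47), (b,x48)}
  {b} × {x48, x49} = {(b,x48), (b,x49)}
  {a} × {x47, x48, x49} = {(a,x47), (a,x48), (a,x49)}
  {b} × {x47, x48, x49} = {(b,x47), (b,x48), (b,x49)}
  {a, b} × {x47, x48} = {(a,x47), (a,x48), (b,x47), (b,x48)}
  {a, b} × {x48, x49} = {(a,x48), (a,x49), (b,x48), (b,x49)}
  {a, b} × {x47, x48, x49} = {(a,x47), (a,x48), (a,x49), (b,x47), (b,x48), (b,x49)}
These 13 distinct sets form the basis B.
Close under arbitrary unions to get τ_{X×Y}; counting gives |τ_{X×Y}| = 25.


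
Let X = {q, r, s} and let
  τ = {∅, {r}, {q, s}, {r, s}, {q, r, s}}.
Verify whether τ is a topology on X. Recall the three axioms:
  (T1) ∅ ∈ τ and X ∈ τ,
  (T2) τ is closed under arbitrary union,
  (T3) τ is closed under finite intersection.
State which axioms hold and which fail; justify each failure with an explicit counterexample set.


τ is NOT a topology on X.

Axiom (T1): ∅ ∈ τ? Yes; X ∈ τ? Yes.
Axiom (T2/T3): check pairwise unions and intersections of members of τ.
Counterexample for (T3): {q, s} ∩ {r, s} = {s} ∉ τ. Therefore τ is NOT a topology.


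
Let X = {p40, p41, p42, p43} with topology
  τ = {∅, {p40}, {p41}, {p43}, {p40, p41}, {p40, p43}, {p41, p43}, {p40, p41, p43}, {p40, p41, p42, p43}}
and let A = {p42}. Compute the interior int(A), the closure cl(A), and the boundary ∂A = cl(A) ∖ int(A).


int(A) = ∅, cl(A) = {p42}, ∂A = {p42}.

Closed sets in (X, τ) are complements of opens:
  closed(X, τ) = {∅, {p42}, {p40, p42}, {p41, p42}, {p42, p43}, {p40, p41, p42}, {p40, p42, p43}, {p41, p42, p43}, {p40, p41, p42, p43}}.
int(A) = ⋃ {U ∈ τ : U ⊆ A}. Opens contained in A: ∅.
Taking the union of these: int(A) = ∅.
cl(A) = ⋂ {C closed : A ⊆ C}. Closed sets containing A: {p42}, {p40, p42}, {p41, p42}, {p42, p43}, {p40, p41, p42}, {p40, p42, p43}, {p41, p42, p43}, {p40, p41, p42, p43}.
Intersecting these: cl(A) = {p42}.
∂A = cl(A) ∖ int(A) = {p42} ∖ ∅ = {p42}.


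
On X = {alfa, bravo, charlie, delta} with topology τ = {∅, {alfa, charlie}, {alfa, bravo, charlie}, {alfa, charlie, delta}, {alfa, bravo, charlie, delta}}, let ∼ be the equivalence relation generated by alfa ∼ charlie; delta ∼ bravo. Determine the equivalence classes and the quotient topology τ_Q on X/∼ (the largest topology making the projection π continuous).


X/∼ = {[alfa=charlie], [bravo=delta]}; |τ_Q| = 3.

Equivalence classes: [alfa=charlie], [bravo=delta].
Quotient map π: X → X/∼ sends alfa ↦ [alfa=charlie], bravo ↦ [bravo=delta], charlie ↦ [alfa=charlie], delta ↦ [bravo=delta].
For each subset V ⊆ X/∼, compute π^{-1}(V) ⊆ X and check whether π^{-1}(V) ∈ τ. V is open in τ_Q iff π^{-1}(V) ∈ τ.
  V = {}: π^{-1}(V) = ∅ ∈ τ ✓.
  V = {[alfa=charlie]}: π^{-1}(V) = {alfa, charlie} ∈ τ ✓.
  V = {[bravo=delta]}: π^{-1}(V) = {bravo, delta} ∉ τ ✗.
  V = {[alfa=charlie], [bravo=delta]}: π^{-1}(V) = {alfa, bravo, charlie, delta} ∈ τ ✓.
Open sets in the quotient: τ_Q = {{}, {[alfa=charlie]}, {[alfa=charlie], [bravo=delta]}} (3 elements).


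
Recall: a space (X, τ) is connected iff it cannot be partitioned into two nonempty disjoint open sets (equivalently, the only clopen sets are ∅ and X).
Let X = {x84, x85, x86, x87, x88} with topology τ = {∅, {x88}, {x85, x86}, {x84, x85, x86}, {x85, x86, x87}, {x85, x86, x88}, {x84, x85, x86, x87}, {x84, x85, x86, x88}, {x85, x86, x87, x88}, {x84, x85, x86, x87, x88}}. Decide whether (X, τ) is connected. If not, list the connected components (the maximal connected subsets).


(X, τ) is disconnected; components = [{x88}, {x84, x85, x86, x87}].

Find clopen sets (U ∈ τ with X ∖ U ∈ τ):
  U = ∅, X ∖ U = {x84, x85, x86, x87, x88} — both open, so U is clopen.
  U = {x88}, X ∖ U = {x84, x85, x86, x87} — both open, so U is clopen.
  U = {x84, x85, x86, x87}, X ∖ U = {x88} — both open, so U is clopen.
  U = {x84, x85, x86, x87, x88}, X ∖ U = ∅ — both open, so U is clopen.
Nontrivial clopen(s) exist: e.g. {x88}. So (X, τ) is disconnected.
Compute connected components by grouping points that agree on all clopens:
  component: {x88}
  component: {x84, x85, x86, x87}


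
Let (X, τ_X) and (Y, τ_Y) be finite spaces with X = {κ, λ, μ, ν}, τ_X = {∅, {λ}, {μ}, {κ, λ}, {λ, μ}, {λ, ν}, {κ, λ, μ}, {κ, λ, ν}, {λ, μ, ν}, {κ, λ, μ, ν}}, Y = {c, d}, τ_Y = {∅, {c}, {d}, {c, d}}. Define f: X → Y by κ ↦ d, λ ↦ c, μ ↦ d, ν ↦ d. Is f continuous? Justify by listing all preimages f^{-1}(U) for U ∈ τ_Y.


f is NOT continuous.

Compute f^{-1}(U) for each U ∈ τ_Y:
  U = ∅: f^{-1}(U) = ∅ ∈ τ_X ✓.
  U = {c}: f^{-1}(U) = {λ} ∈ τ_X ✓.
  U = {d}: f^{-1}(U) = {κ, μ, ν} ∉ τ_X ✗.
  U = {c, d}: f^{-1}(U) = {κ, λ, μ, ν} ∈ τ_X ✓.
Found U = {d} with f^{-1}(U) = {κ, μ, ν} not in τ_X. Therefore f is NOT continuous.


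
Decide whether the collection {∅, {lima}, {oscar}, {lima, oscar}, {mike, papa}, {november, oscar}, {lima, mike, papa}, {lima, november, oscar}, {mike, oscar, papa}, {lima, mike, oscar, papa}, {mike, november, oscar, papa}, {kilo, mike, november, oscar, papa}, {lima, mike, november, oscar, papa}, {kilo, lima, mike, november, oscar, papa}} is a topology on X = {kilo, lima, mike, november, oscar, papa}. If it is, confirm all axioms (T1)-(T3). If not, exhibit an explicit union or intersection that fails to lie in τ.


τ IS a topology on X.

Axiom (T1): ∅ ∈ τ? Yes; X ∈ τ? Yes.
Axiom (T2/T3): check pairwise unions and intersections of members of τ.
All pairwise intersections and unions checked — each lies in τ. Therefore τ satisfies (T1), (T2), (T3): it IS a topology on X.


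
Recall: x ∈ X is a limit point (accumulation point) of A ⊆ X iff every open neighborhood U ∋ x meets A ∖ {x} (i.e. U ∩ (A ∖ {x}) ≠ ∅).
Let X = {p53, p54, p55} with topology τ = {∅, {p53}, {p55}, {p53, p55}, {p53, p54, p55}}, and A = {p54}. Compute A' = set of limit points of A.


A' = ∅

For each x ∈ X, list the open sets U ∈ τ with x ∈ U, then check whether U ∩ (A ∖ {x}) ≠ ∅ for every such U.
  x = p53: open {p53} ∋ x has {p53} ∩ (A ∖ {p53}) = ∅, so x is NOT a limit point.
  x = p54: open {p53, p54, p55} ∋ x has {p53, p54, p55} ∩ (A ∖ {p54}) = ∅, so x is NOT a limit point.
  x = p55: open {p55} ∋ x has {p55} ∩ (A ∖ {p55}) = ∅, so x is NOT a limit point.
Collecting: A' = ∅.


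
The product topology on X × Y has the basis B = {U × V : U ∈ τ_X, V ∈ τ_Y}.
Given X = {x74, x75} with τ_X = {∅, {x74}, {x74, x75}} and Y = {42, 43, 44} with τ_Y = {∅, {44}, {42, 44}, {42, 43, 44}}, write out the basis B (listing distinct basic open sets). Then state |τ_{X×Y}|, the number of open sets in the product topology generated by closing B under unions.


Basis B = {∅ × ∅, {x74} × {44}, {x74} × {42, 44}, {x74, x75} × {44}, {x74} × {42, 43, 44}, {x74, x75} × {42, 44}, {x74, x75} × {42, 43, 44}}; |τ_{X×Y}| = 10.

Enumerate products U × V with U ∈ τ_X, V ∈ τ_Y (deduplicated):
  ∅ × ∅ = {} (∅)
  {x74} × {44} = {(x74,44)}
  {x74} × {42, 44} = {(x74,42), (x74,44)}
  {x74, x75} × {44} = {(x74,44), (x75,44)}
  {x74} × {42, 43, 44} = {(x74,42), (x74,43), (x74,44)}
  {x74, x75} × {42, 44} = {(x74,42), (x74,44), (x75,42), (x75,44)}
  {x74, x75} × {42, 43, 44} = {(x74,42), (x74,43), (x74,44), (x75,42), (x75,43), (x75,44)}
These 7 distinct sets form the basis B.
Close under arbitrary unions to get τ_{X×Y}; counting gives |τ_{X×Y}| = 10.


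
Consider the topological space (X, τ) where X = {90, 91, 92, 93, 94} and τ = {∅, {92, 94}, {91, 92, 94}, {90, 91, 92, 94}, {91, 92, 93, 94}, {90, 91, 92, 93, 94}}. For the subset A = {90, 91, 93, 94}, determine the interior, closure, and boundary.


int(A) = ∅, cl(A) = {90, 91, 92, 93, 94}, ∂A = {90, 91, 92, 93, 94}.

Closed sets in (X, τ) are complements of opens:
  closed(X, τ) = {∅, {90}, {93}, {90, 93}, {90, 91, 93}, {90, 91, 92, 93, 94}}.
int(A) = ⋃ {U ∈ τ : U ⊆ A}. Opens contained in A: ∅.
Taking the union of these: int(A) = ∅.
cl(A) = ⋂ {C closed : A ⊆ C}. Closed sets containing A: {90, 91, 92, 93, 94}.
Intersecting these: cl(A) = {90, 91, 92, 93, 94}.
∂A = cl(A) ∖ int(A) = {90, 91, 92, 93, 94} ∖ ∅ = {90, 91, 92, 93, 94}.


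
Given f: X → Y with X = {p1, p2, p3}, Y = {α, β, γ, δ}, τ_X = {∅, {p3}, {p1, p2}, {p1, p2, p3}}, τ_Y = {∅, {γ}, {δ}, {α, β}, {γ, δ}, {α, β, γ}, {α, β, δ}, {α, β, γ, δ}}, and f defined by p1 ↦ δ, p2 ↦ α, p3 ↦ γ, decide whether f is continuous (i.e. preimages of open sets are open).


f is NOT continuous.

Compute f^{-1}(U) for each U ∈ τ_Y:
  U = ∅: f^{-1}(U) = ∅ ∈ τ_X ✓.
  U = {γ}: f^{-1}(U) = {p3} ∈ τ_X ✓.
  U = {δ}: f^{-1}(U) = {p1} ∉ τ_X ✗.
  U = {α, β}: f^{-1}(U) = {p2} ∉ τ_X ✗.
  U = {γ, δ}: f^{-1}(U) = {p1, p3} ∉ τ_X ✗.
  U = {α, β, γ}: f^{-1}(U) = {p2, p3} ∉ τ_X ✗.
  U = {α, β, δ}: f^{-1}(U) = {p1, p2} ∈ τ_X ✓.
  U = {α, β, γ, δ}: f^{-1}(U) = {p1, p2, p3} ∈ τ_X ✓.
Found U = {δ} with f^{-1}(U) = {p1} not in τ_X. Therefore f is NOT continuous.


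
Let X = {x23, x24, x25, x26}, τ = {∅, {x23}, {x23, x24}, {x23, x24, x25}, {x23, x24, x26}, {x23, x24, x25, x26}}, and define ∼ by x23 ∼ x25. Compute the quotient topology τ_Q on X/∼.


X/∼ = {[x23=x25], [x24], [x26]}; |τ_Q| = 3.

Equivalence classes: [x23=x25], [x24], [x26].
Quotient map π: X → X/∼ sends x23 ↦ [x23=x25], x24 ↦ [x24], x25 ↦ [x23=x25], x26 ↦ [x26].
For each subset V ⊆ X/∼, compute π^{-1}(V) ⊆ X and check whether π^{-1}(V) ∈ τ. V is open in τ_Q iff π^{-1}(V) ∈ τ.
  V = {}: π^{-1}(V) = ∅ ∈ τ ✓.
  V = {[x23=x25]}: π^{-1}(V) = {x23, x25} ∉ τ ✗.
  V = {[x24]}: π^{-1}(V) = {x24} ∉ τ ✗.
  V = {[x23=x25], [x24]}: π^{-1}(V) = {x23, x24, x25} ∈ τ ✓.
  V = {[x26]}: π^{-1}(V) = {x26} ∉ τ ✗.
  V = {[x23=x25], [x26]}: π^{-1}(V) = {x23, x25, x26} ∉ τ ✗.
  V = {[x24], [x26]}: π^{-1}(V) = {x24, x26} ∉ τ ✗.
  V = {[x23=x25], [x24], [x26]}: π^{-1}(V) = {x23, x24, x25, x26} ∈ τ ✓.
Open sets in the quotient: τ_Q = {{}, {[x23=x25], [x24]}, {[x23=x25], [x24], [x26]}} (3 elements).


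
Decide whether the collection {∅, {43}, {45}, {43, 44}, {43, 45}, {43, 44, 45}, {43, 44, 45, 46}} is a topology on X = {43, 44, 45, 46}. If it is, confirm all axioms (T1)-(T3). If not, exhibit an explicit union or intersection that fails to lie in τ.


τ IS a topology on X.

Axiom (T1): ∅ ∈ τ? Yes; X ∈ τ? Yes.
Axiom (T2/T3): check pairwise unions and intersections of members of τ.
All pairwise intersections and unions checked — each lies in τ. Therefore τ satisfies (T1), (T2), (T3): it IS a topology on X.


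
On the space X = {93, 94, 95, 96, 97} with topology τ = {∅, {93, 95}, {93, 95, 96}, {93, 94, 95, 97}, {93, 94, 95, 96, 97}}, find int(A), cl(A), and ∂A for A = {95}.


int(A) = ∅, cl(A) = {93, 94, 95, 96, 97}, ∂A = {93, 94, 95, 96, 97}.

Closed sets in (X, τ) are complements of opens:
  closed(X, τ) = {∅, {96}, {94, 97}, {94, 96, 97}, {93, 94, 95, 96, 97}}.
int(A) = ⋃ {U ∈ τ : U ⊆ A}. Opens contained in A: ∅.
Taking the union of these: int(A) = ∅.
cl(A) = ⋂ {C closed : A ⊆ C}. Closed sets containing A: {93, 94, 95, 96, 97}.
Intersecting these: cl(A) = {93, 94, 95, 96, 97}.
∂A = cl(A) ∖ int(A) = {93, 94, 95, 96, 97} ∖ ∅ = {93, 94, 95, 96, 97}.


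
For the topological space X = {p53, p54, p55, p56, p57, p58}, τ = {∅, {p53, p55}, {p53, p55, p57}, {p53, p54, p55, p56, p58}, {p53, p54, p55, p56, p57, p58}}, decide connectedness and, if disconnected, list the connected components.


(X, τ) is connected.

Find clopen sets (U ∈ τ with X ∖ U ∈ τ):
  U = ∅, X ∖ U = {p53, p54, p55, p56, p57, p58} — both open, so U is clopen.
  U = {p53, p54, p55, p56, p57, p58}, X ∖ U = ∅ — both open, so U is clopen.
Only trivial clopens (∅ and X) exist, so (X, τ) is connected.
Compute connected components by grouping points that agree on all clopens:
  component: {p53, p54, p55, p56, p57, p58}


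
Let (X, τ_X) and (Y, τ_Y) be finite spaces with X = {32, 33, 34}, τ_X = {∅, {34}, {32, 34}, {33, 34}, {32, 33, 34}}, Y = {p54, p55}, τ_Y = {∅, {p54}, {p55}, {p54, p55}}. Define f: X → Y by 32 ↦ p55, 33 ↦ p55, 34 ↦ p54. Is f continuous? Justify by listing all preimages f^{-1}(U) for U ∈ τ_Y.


f is NOT continuous.

Compute f^{-1}(U) for each U ∈ τ_Y:
  U = ∅: f^{-1}(U) = ∅ ∈ τ_X ✓.
  U = {p54}: f^{-1}(U) = {34} ∈ τ_X ✓.
  U = {p55}: f^{-1}(U) = {32, 33} ∉ τ_X ✗.
  U = {p54, p55}: f^{-1}(U) = {32, 33, 34} ∈ τ_X ✓.
Found U = {p55} with f^{-1}(U) = {32, 33} not in τ_X. Therefore f is NOT continuous.


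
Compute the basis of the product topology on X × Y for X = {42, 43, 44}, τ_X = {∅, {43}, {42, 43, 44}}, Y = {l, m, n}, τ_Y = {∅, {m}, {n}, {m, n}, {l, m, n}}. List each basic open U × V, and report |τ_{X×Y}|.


Basis B = {∅ × ∅, {43} × {m}, {43} × {n}, {43} × {m, n}, {42, 43, 44} × {m}, {42, 43, 44} × {n}, {43} × {l, m, n}, {42, 43, 44} × {m, n}, {42, 43, 44} × {l, m, n}}; |τ_{X×Y}| = 14.

Enumerate products U × V with U ∈ τ_X, V ∈ τ_Y (deduplicated):
  ∅ × ∅ = {} (∅)
  {43} × {m} = {(43,m)}
  {43} × {n} = {(43,n)}
  {43} × {m, n} = {(43,m), (43,n)}
  {42, 43, 44} × {m} = {(42,m), (43,m), (44,m)}
  {42, 43, 44} × {n} = {(42,n), (43,n), (44,n)}
  {43} × {l, m, n} = {(43,l), (43,m), (43,n)}
  {42, 43, 44} × {m, n} = {(42,m), (42,n), (43,m), (43,n), (44,m), (44,n)}
  {42, 43, 44} × {l, m, n} = {(42,l), (42,m), (42,n), (43,l), (43,m), (43,n), (44,l), (44,m), (44,n)}
These 9 distinct sets form the basis B.
Close under arbitrary unions to get τ_{X×Y}; counting gives |τ_{X×Y}| = 14.


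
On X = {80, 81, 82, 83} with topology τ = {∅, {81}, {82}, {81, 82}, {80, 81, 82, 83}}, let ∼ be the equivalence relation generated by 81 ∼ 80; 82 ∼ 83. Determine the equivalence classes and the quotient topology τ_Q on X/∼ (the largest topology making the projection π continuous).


X/∼ = {[80=81], [82=83]}; |τ_Q| = 2.

Equivalence classes: [80=81], [82=83].
Quotient map π: X → X/∼ sends 80 ↦ [80=81], 81 ↦ [80=81], 82 ↦ [82=83], 83 ↦ [82=83].
For each subset V ⊆ X/∼, compute π^{-1}(V) ⊆ X and check whether π^{-1}(V) ∈ τ. V is open in τ_Q iff π^{-1}(V) ∈ τ.
  V = {}: π^{-1}(V) = ∅ ∈ τ ✓.
  V = {[80=81]}: π^{-1}(V) = {80, 81} ∉ τ ✗.
  V = {[82=83]}: π^{-1}(V) = {82, 83} ∉ τ ✗.
  V = {[80=81], [82=83]}: π^{-1}(V) = {80, 81, 82, 83} ∈ τ ✓.
Open sets in the quotient: τ_Q = {{}, {[80=81], [82=83]}} (2 elements).


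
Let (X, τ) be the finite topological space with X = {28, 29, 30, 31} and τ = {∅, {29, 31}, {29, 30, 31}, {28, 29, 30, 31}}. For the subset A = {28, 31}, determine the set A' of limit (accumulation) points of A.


A' = {28, 29, 30}

For each x ∈ X, list the open sets U ∈ τ with x ∈ U, then check whether U ∩ (A ∖ {x}) ≠ ∅ for every such U.
  x = 28: opens ∋ x are {28, 29, 30, 31}; each meets A ∖ {28}, so x IS a limit point.
  x = 29: opens ∋ x are {29, 31}, {29, 30, 31}, {28, 29, 30, 31}; each meets A ∖ {29}, so x IS a limit point.
  x = 30: opens ∋ x are {29, 30, 31}, {28, 29, 30, 31}; each meets A ∖ {30}, so x IS a limit point.
  x = 31: open {29, 31} ∋ x has {29, 31} ∩ (A ∖ {31}) = ∅, so x is NOT a limit point.
Collecting: A' = {28, 29, 30}.


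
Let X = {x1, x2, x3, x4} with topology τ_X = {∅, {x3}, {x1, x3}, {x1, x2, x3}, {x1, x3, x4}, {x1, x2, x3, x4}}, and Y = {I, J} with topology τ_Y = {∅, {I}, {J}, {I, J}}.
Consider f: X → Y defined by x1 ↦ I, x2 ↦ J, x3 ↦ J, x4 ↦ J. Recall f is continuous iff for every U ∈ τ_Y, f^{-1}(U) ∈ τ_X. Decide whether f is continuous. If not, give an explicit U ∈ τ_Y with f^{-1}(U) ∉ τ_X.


f is NOT continuous.

Compute f^{-1}(U) for each U ∈ τ_Y:
  U = ∅: f^{-1}(U) = ∅ ∈ τ_X ✓.
  U = {I}: f^{-1}(U) = {x1} ∉ τ_X ✗.
  U = {J}: f^{-1}(U) = {x2, x3, x4} ∉ τ_X ✗.
  U = {I, J}: f^{-1}(U) = {x1, x2, x3, x4} ∈ τ_X ✓.
Found U = {I} with f^{-1}(U) = {x1} not in τ_X. Therefore f is NOT continuous.


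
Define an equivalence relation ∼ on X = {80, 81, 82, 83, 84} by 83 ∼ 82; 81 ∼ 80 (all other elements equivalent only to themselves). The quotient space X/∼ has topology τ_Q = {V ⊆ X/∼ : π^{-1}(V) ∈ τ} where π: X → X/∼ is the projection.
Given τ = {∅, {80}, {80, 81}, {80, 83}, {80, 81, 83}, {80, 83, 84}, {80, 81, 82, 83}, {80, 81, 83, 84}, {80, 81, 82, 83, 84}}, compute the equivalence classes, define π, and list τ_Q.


X/∼ = {[80=81], [82=83], [84]}; |τ_Q| = 4.

Equivalence classes: [80=81], [82=83], [84].
Quotient map π: X → X/∼ sends 80 ↦ [80=81], 81 ↦ [80=81], 82 ↦ [82=83], 83 ↦ [82=83], 84 ↦ [84].
For each subset V ⊆ X/∼, compute π^{-1}(V) ⊆ X and check whether π^{-1}(V) ∈ τ. V is open in τ_Q iff π^{-1}(V) ∈ τ.
  V = {}: π^{-1}(V) = ∅ ∈ τ ✓.
  V = {[80=81]}: π^{-1}(V) = {80, 81} ∈ τ ✓.
  V = {[82=83]}: π^{-1}(V) = {82, 83} ∉ τ ✗.
  V = {[80=81], [82=83]}: π^{-1}(V) = {80, 81, 82, 83} ∈ τ ✓.
  V = {[84]}: π^{-1}(V) = {84} ∉ τ ✗.
  V = {[80=81], [84]}: π^{-1}(V) = {80, 81, 84} ∉ τ ✗.
  V = {[82=83], [84]}: π^{-1}(V) = {82, 83, 84} ∉ τ ✗.
  V = {[80=81], [82=83], [84]}: π^{-1}(V) = {80, 81, 82, 83, 84} ∈ τ ✓.
Open sets in the quotient: τ_Q = {{}, {[80=81]}, {[80=81], [82=83]}, {[80=81], [82=83], [84]}} (4 elements).


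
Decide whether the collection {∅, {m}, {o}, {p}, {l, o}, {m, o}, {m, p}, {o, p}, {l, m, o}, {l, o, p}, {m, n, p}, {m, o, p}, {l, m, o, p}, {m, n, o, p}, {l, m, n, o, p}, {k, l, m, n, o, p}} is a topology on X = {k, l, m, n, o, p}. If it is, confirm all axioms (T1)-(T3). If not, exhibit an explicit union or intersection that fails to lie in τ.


τ IS a topology on X.

Axiom (T1): ∅ ∈ τ? Yes; X ∈ τ? Yes.
Axiom (T2/T3): check pairwise unions and intersections of members of τ.
All pairwise intersections and unions checked — each lies in τ. Therefore τ satisfies (T1), (T2), (T3): it IS a topology on X.


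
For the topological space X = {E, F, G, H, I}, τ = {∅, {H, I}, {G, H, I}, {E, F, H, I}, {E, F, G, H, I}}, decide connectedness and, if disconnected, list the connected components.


(X, τ) is connected.

Find clopen sets (U ∈ τ with X ∖ U ∈ τ):
  U = ∅, X ∖ U = {E, F, G, H, I} — both open, so U is clopen.
  U = {E, F, G, H, I}, X ∖ U = ∅ — both open, so U is clopen.
Only trivial clopens (∅ and X) exist, so (X, τ) is connected.
Compute connected components by grouping points that agree on all clopens:
  component: {E, F, G, H, I}


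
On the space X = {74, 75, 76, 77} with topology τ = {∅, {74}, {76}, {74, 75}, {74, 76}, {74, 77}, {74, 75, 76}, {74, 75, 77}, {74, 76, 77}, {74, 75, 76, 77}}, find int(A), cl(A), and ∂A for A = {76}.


int(A) = {76}, cl(A) = {76}, ∂A = ∅.

Closed sets in (X, τ) are complements of opens:
  closed(X, τ) = {∅, {75}, {76}, {77}, {75, 76}, {75, 77}, {76, 77}, {74, 75, 77}, {75, 76, 77}, {74, 75, 76, 77}}.
int(A) = ⋃ {U ∈ τ : U ⊆ A}. Opens contained in A: ∅, {76}.
Taking the union of these: int(A) = {76}.
cl(A) = ⋂ {C closed : A ⊆ C}. Closed sets containing A: {76}, {75, 76}, {76, 77}, {75, 76, 77}, {74, 75, 76, 77}.
Intersecting these: cl(A) = {76}.
∂A = cl(A) ∖ int(A) = {76} ∖ {76} = ∅.


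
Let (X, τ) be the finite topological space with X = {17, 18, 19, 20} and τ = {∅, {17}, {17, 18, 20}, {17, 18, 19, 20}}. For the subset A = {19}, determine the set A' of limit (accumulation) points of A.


A' = ∅

For each x ∈ X, list the open sets U ∈ τ with x ∈ U, then check whether U ∩ (A ∖ {x}) ≠ ∅ for every such U.
  x = 17: open {17} ∋ x has {17} ∩ (A ∖ {17}) = ∅, so x is NOT a limit point.
  x = 18: open {17, 18, 20} ∋ x has {17, 18, 20} ∩ (A ∖ {18}) = ∅, so x is NOT a limit point.
  x = 19: open {17, 18, 19, 20} ∋ x has {17, 18, 19, 20} ∩ (A ∖ {19}) = ∅, so x is NOT a limit point.
  x = 20: open {17, 18, 20} ∋ x has {17, 18, 20} ∩ (A ∖ {20}) = ∅, so x is NOT a limit point.
Collecting: A' = ∅.


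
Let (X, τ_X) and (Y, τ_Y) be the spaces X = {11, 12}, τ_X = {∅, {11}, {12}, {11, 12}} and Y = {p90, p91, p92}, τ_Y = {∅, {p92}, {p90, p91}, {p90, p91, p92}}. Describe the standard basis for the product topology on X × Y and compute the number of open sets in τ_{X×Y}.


Basis B = {∅ × ∅, {11} × {p92}, {12} × {p92}, {11} × {p90, p91}, {11, 12} × {p92}, {12} × {p90, p91}, {11} × {p90, p91, p92}, {12} × {p90, p91, p92}, {11, 12} × {p90, p91}, {11, 12} × {p90, p91, p92}}; |τ_{X×Y}| = 16.

Enumerate products U × V with U ∈ τ_X, V ∈ τ_Y (deduplicated):
  ∅ × ∅ = {} (∅)
  {11} × {p92} = {(11,p92)}
  {12} × {p92} = {(12,p92)}
  {11} × {p90, p91} = {(11,p90), (11,p91)}
  {11, 12} × {p92} = {(11,p92), (12,p92)}
  {12} × {p90, p91} = {(12,p90), (12,p91)}
  {11} × {p90, p91, p92} = {(11,p90), (11,p91), (11,p92)}
  {12} × {p90, p91, p92} = {(12,p90), (12,p91), (12,p92)}
  {11, 12} × {p90, p91} = {(11,p90), (11,p91), (12,p90), (12,p91)}
  {11, 12} × {p90, p91, p92} = {(11,p90), (11,p91), (11,p92), (12,p90), (12,p91), (12,p92)}
These 10 distinct sets form the basis B.
Close under arbitrary unions to get τ_{X×Y}; counting gives |τ_{X×Y}| = 16.


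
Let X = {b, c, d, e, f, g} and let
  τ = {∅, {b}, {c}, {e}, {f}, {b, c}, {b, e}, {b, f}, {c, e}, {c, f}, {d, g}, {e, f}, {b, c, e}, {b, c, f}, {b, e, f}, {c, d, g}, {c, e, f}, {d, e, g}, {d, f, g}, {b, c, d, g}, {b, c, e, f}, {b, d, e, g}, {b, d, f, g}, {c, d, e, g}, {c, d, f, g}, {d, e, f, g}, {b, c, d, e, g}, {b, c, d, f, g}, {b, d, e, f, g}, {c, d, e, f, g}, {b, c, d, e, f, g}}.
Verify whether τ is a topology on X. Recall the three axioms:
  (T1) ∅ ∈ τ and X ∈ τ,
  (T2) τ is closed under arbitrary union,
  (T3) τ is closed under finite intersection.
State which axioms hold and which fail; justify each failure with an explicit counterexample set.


τ is NOT a topology on X.

Axiom (T1): ∅ ∈ τ? Yes; X ∈ τ? Yes.
Axiom (T2/T3): check pairwise unions and intersections of members of τ.
Counterexample for (T2): {b} ∪ {d, g} = {b, d, g} ∉ τ. Therefore τ is NOT a topology.


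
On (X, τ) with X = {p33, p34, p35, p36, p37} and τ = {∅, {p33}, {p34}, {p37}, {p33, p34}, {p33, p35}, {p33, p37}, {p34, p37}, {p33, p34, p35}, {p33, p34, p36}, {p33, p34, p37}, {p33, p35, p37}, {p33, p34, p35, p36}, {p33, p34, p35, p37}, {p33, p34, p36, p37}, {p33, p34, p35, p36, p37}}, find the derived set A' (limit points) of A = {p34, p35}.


A' = {p36}

For each x ∈ X, list the open sets U ∈ τ with x ∈ U, then check whether U ∩ (A ∖ {x}) ≠ ∅ for every such U.
  x = p33: open {p33} ∋ x has {p33} ∩ (A ∖ {p33}) = ∅, so x is NOT a limit point.
  x = p34: open {p34} ∋ x has {p34} ∩ (A ∖ {p34}) = ∅, so x is NOT a limit point.
  x = p35: open {p33, p35} ∋ x has {p33, p35} ∩ (A ∖ {p35}) = ∅, so x is NOT a limit point.
  x = p36: opens ∋ x are {p33, p34, p36}, {p33, p34, p35, p36}, {p33, p34, p36, p37}, {p33, p34, p35, p36, p37}; each meets A ∖ {p36}, so x IS a limit point.
  x = p37: open {p37} ∋ x has {p37} ∩ (A ∖ {p37}) = ∅, so x is NOT a limit point.
Collecting: A' = {p36}.


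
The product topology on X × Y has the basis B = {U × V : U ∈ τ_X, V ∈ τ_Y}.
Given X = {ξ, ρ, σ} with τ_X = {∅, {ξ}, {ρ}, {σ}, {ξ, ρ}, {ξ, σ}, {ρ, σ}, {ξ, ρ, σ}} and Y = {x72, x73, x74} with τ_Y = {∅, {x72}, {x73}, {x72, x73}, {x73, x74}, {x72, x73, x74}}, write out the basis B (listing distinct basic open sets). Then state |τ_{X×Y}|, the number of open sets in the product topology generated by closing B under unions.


Basis B = {∅ × ∅, {ξ} × {x72}, {ξ} × {x73}, {ρ} × {x72}, {ρ} × {x73}, {σ} × {x72}, {σ} × {x73}, {ξ} × {x72, x73}, {ξ, ρ} × {x72}, {ξ, σ} × {x72}, {ξ} × {x73, x74}, {ξ, ρ} × {x73}, {ξ, σ} × {x73}, {ρ} × {x72, x73}, {ρ, σ} × {x72}, {ρ} × {x73, x74}, {ρ, σ} × {x73}, {σ} × {x72, x73}, {σ} × {x73, x74}, {ξ} × {x72, x73, x74}, {ξ, ρ, σ} × {x72}, {ξ, ρ, σ} × {x73}, {ρ} × {x72, x73, x74}, {σ} × {x72, x73, x74}, {ξ, ρ} × {x72, x73}, {ξ, σ} × {x72, x73}, {ξ, ρ} × {x73, x74}, {ξ, σ} × {x73, x74}, {ρ, σ} × {x72, x73}, {ρ, σ} × {x73, x74}, {ξ, ρ} × {x72, x73, x74}, {ξ, σ} × {x72, x73, x74}, {ξ, ρ, σ} × {x72, x73}, {ξ, ρ, σ} × {x73, x74}, {ρ, σ} × {x72, x73, x74}, {ξ, ρ, σ} × {x72, x73, x74}}; |τ_{X×Y}| = 216.

Enumerate products U × V with U ∈ τ_X, V ∈ τ_Y (deduplicated):
  ∅ × ∅ = {} (∅)
  {ξ} × {x72} = {(ξ,x72)}
  {ξ} × {x73} = {(ξ,x73)}
  {ρ} × {x72} = {(ρ,x72)}
  {ρ} × {x73} = {(ρ,x73)}
  {σ} × {x72} = {(σ,x72)}
  {σ} × {x73} = {(σ,x73)}
  {ξ} × {x72, x73} = {(ξ,x72), (ξ,x73)}
  {ξ, ρ} × {x72} = {(ξ,x72), (ρ,x72)}
  {ξ, σ} × {x72} = {(ξ,x72), (σ,x72)}
  {ξ} × {x73, x74} = {(ξ,x73), (ξ,x74)}
  {ξ, ρ} × {x73} = {(ξ,x73), (ρ,x73)}
  {ξ, σ} × {x73} = {(ξ,x73), (σ,x73)}
  {ρ} × {x72, x73} = {(ρ,x72), (ρ,x73)}
  {ρ, σ} × {x72} = {(ρ,x72), (σ,x72)}
  {ρ} × {x73, x74} = {(ρ,x73), (ρ,x74)}
  {ρ, σ} × {x73} = {(ρ,x73), (σ,x73)}
  {σ} × {x72, x73} = {(σ,x72), (σ,x73)}
  {σ} × {x73, x74} = {(σ,x73), (σ,x74)}
  {ξ} × {x72, x73, x74} = {(ξ,x72), (ξ,x73), (ξ,x74)}
  {ξ, ρ, σ} × {x72} = {(ξ,x72), (ρ,x72), (σ,x72)}
  {ξ, ρ, σ} × {x73} = {(ξ,x73), (ρ,x73), (σ,x73)}
  {ρ} × {x72, x73, x74} = {(ρ,x72), (ρ,x73), (ρ,x74)}
  {σ} × {x72, x73, x74} = {(σ,x72), (σ,x73), (σ,x74)}
  {ξ, ρ} × {x72, x73} = {(ξ,x72), (ξ,x73), (ρ,x72), (ρ,x73)}
  {ξ, σ} × {x72, x73} = {(ξ,x72), (ξ,x73), (σ,x72), (σ,x73)}
  {ξ, ρ} × {x73, x74} = {(ξ,x73), (ξ,x74), (ρ,x73), (ρ,x74)}
  {ξ, σ} × {x73, x74} = {(ξ,x73), (ξ,x74), (σ,x73), (σ,x74)}
  {ρ, σ} × {x72, x73} = {(ρ,x72), (ρ,x73), (σ,x72), (σ,x73)}
  {ρ, σ} × {x73, x74} = {(ρ,x73), (ρ,x74), (σ,x73), (σ,x74)}
  {ξ, ρ} × {x72, x73, x74} = {(ξ,x72), (ξ,x73), (ξ,x74), (ρ,x72), (ρ,x73), (ρ,x74)}
  {ξ, σ} × {x72, x73, x74} = {(ξ,x72), (ξ,x73), (ξ,x74), (σ,x72), (σ,x73), (σ,x74)}
  {ξ, ρ, σ} × {x72, x73} = {(ξ,x72), (ξ,x73), (ρ,x72), (ρ,x73), (σ,x72), (σ,x73)}
  {ξ, ρ, σ} × {x73, x74} = {(ξ,x73), (ξ,x74), (ρ,x73), (ρ,x74), (σ,x73), (σ,x74)}
  {ρ, σ} × {x72, x73, x74} = {(ρ,x72), (ρ,x73), (ρ,x74), (σ,x72), (σ,x73), (σ,x74)}
  {ξ, ρ, σ} × {x72, x73, x74} = {(ξ,x72), (ξ,x73), (ξ,x74), (ρ,x72), (ρ,x73), (ρ,x74), (σ,x72), (σ,x73), (σ,x74)}
These 36 distinct sets form the basis B.
Close under arbitrary unions to get τ_{X×Y}; counting gives |τ_{X×Y}| = 216.


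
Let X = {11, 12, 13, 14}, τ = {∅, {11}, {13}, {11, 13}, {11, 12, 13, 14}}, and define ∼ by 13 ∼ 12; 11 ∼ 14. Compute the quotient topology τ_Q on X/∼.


X/∼ = {[11=14], [12=13]}; |τ_Q| = 2.

Equivalence classes: [11=14], [12=13].
Quotient map π: X → X/∼ sends 11 ↦ [11=14], 12 ↦ [12=13], 13 ↦ [12=13], 14 ↦ [11=14].
For each subset V ⊆ X/∼, compute π^{-1}(V) ⊆ X and check whether π^{-1}(V) ∈ τ. V is open in τ_Q iff π^{-1}(V) ∈ τ.
  V = {}: π^{-1}(V) = ∅ ∈ τ ✓.
  V = {[11=14]}: π^{-1}(V) = {11, 14} ∉ τ ✗.
  V = {[12=13]}: π^{-1}(V) = {12, 13} ∉ τ ✗.
  V = {[11=14], [12=13]}: π^{-1}(V) = {11, 12, 13, 14} ∈ τ ✓.
Open sets in the quotient: τ_Q = {{}, {[11=14], [12=13]}} (2 elements).
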